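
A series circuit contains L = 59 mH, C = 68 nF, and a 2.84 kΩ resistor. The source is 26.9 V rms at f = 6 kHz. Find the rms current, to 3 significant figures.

ω = 2πf = 37700 rad/s
X_L = ωL = 2220 Ω
X_C = 1/(ωC) = 390 Ω
Net reactance X = X_L − X_C = 1830 Ω
Z = 2840 + j1830 Ω
|Z| = √(2840² + 1830²) = 3380 Ω
I = V/|Z| = 26.9/3380 = 7.96 mA

7.96 mA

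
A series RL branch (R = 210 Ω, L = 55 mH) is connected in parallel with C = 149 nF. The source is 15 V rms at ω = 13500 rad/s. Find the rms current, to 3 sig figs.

X_L = ωL = 742 Ω
X_C = 1/(ωC) = 497 Ω
Branch 1 (R+jX_L): Z₁ = 210 + j742 Ω, |Z₁| = 772 Ω
Branch 2 (−jX_C): Z₂ = −j497 Ω
Parallel: Z = Z₁Z₂/(Z₁+Z₂), |Z| = 1190 Ω, ∠Z = -65.2°
I = V/|Z| = 15/1190 = 12.6 mA

12.6 mA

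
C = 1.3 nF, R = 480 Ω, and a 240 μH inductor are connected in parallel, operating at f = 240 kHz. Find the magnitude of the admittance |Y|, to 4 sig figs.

2.233 mS

ω = 2πf = 1.508e+06 rad/s
X_L = ωL = 361.9 Ω
X_C = 1/(ωC) = 510.1 Ω
Parallel: admittances add. Y = 1/R + 1/(jωL) + jωC
Y = (0.002083 − j0.0008028) S
|Y| = 0.002233 S → |Z| = 1/|Y| = 447.9 Ω, ∠Z = −∠Y = 21.07°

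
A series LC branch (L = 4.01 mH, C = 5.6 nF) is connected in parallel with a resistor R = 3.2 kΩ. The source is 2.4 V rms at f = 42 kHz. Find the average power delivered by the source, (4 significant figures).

ω = 2πf = 263900 rad/s
X_L = ωL = 1058 Ω
X_C = 1/(ωC) = 676.7 Ω
Branch 1: Z₁ = R = 3200 Ω
Branch 2 (series LC): Z₂ = j(X_L − X_C) = j381.5 Ω
Parallel: Z = Z₁Z₂/(Z₁+Z₂), |Z| = 378.9 Ω, ∠Z = 83.20°
I = V/|Z| = 6.335 mA
P = VI cos φ = 2.4 × 0.006335 × cos(83.20°) = 1.800 mW

1.800 mW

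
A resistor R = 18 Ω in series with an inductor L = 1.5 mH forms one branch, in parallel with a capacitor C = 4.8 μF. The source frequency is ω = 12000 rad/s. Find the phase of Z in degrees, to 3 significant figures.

X_L = ωL = 18.0 Ω
X_C = 1/(ωC) = 17.4 Ω
Branch 1 (R+jX_L): Z₁ = 18.0 + j18.0 Ω, |Z₁| = 25.5 Ω
Branch 2 (−jX_C): Z₂ = −j17.4 Ω
Parallel: Z = Z₁Z₂/(Z₁+Z₂), |Z| = 24.5 Ω, ∠Z = -47.0°

-47.0°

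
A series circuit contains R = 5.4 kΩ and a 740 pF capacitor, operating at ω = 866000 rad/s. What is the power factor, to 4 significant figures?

X_C = 1/(ωC) = 1560 Ω
Z = 5400 − j1560 Ω
|Z| = √(5400² + 1560²) = 5621 Ω
∠Z = arctan(-1560/5400) = -16.12°
cos φ = cos(-16.12°) = 0.9607

0.9607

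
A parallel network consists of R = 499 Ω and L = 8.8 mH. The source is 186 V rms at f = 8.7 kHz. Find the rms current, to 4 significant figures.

ω = 2πf = 54660 rad/s
X_L = ωL = 481.0 Ω
Parallel: admittances add. Y = 1/R + 1/(jωL)
Y = (0.002004 − j0.002079) S
|Y| = 0.002887 S → |Z| = 1/|Y| = 346.3 Ω, ∠Z = −∠Y = 46.05°
I = V/|Z| = 186/346.3 = 537.1 mA

537.1 mA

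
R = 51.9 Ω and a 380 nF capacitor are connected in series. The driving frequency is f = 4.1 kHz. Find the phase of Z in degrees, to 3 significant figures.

ω = 2πf = 25760 rad/s
X_C = 1/(ωC) = 102 Ω
Z = 51.9 − j102 Ω
|Z| = √(51.9² + 102²) = 115 Ω
∠Z = arctan(-102/51.9) = -63.1°

-63.1°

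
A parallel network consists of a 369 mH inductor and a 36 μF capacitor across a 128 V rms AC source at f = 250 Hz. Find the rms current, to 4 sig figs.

7.017 A

ω = 2πf = 1571 rad/s
X_L = ωL = 579.6 Ω
X_C = 1/(ωC) = 17.68 Ω
Parallel: admittances add. Y = 1/(jωL) + jωC
Y = (0 + j0.05482) S
|Y| = 0.05482 S → |Z| = 1/|Y| = 18.24 Ω, ∠Z = −∠Y = -90.00°
I = V/|Z| = 128/18.24 = 7.017 A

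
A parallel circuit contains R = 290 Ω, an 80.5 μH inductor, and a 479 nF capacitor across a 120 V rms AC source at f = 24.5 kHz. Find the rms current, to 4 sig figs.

ω = 2πf = 153900 rad/s
X_L = ωL = 12.39 Ω
X_C = 1/(ωC) = 13.56 Ω
Parallel: admittances add. Y = 1/R + 1/(jωL) + jωC
Y = (0.003448 − j0.006961) S
|Y| = 0.007768 S → |Z| = 1/|Y| = 128.7 Ω, ∠Z = −∠Y = 63.65°
I = V/|Z| = 120/128.7 = 932.2 mA

932.2 mA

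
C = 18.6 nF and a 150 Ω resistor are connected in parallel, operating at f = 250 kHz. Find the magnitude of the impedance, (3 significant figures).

33.4 Ω

ω = 2πf = 1.571e+06 rad/s
X_C = 1/(ωC) = 34.2 Ω
Parallel: admittances add. Y = 1/R + jωC
Y = (0.00667 + j0.0292) S
|Y| = 0.0300 S → |Z| = 1/|Y| = 33.4 Ω, ∠Z = −∠Y = -77.1°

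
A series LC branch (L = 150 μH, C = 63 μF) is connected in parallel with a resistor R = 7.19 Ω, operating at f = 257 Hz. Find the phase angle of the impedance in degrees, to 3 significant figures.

ω = 2πf = 1615 rad/s
X_L = ωL = 0.242 Ω
X_C = 1/(ωC) = 9.83 Ω
Branch 1: Z₁ = R = 7.19 Ω
Branch 2 (series LC): Z₂ = j(X_L − X_C) = −j9.59 Ω
Parallel: Z = Z₁Z₂/(Z₁+Z₂), |Z| = 5.75 Ω, ∠Z = -36.9°

-36.9°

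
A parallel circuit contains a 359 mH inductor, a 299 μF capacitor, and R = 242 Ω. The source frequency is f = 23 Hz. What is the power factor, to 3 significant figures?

0.170

ω = 2πf = 144.5 rad/s
X_L = ωL = 51.9 Ω
X_C = 1/(ωC) = 23.1 Ω
Parallel: admittances add. Y = 1/R + 1/(jωL) + jωC
Y = (0.00413 + j0.0239) S
|Y| = 0.0243 S → |Z| = 1/|Y| = 41.2 Ω, ∠Z = −∠Y = -80.2°
cos φ = cos(-80.2°) = 0.170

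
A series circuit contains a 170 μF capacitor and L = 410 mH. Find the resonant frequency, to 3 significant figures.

19.1 Hz

ω₀ = 1/√(LC) = 1/√(0.41 × 0.00017) = 119.8 rad/s
f₀ = ω₀/(2π) = 19.1 Hz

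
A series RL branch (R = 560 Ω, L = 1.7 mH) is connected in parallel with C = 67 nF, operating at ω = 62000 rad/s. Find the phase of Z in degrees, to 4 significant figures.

-65.75°

X_L = ωL = 105.4 Ω
X_C = 1/(ωC) = 240.7 Ω
Branch 1 (R+jX_L): Z₁ = 560.0 + j105.4 Ω, |Z₁| = 569.8 Ω
Branch 2 (−jX_C): Z₂ = −j240.7 Ω
Parallel: Z = Z₁Z₂/(Z₁+Z₂), |Z| = 238.1 Ω, ∠Z = -65.75°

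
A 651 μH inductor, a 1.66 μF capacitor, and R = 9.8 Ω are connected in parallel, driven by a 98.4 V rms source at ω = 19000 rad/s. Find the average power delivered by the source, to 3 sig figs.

X_L = ωL = 12.4 Ω
X_C = 1/(ωC) = 31.7 Ω
Parallel: admittances add. Y = 1/R + 1/(jωL) + jωC
Y = (0.102 − j0.0493) S
|Y| = 0.113 S → |Z| = 1/|Y| = 8.82 Ω, ∠Z = −∠Y = 25.8°
I = V/|Z| = 11.2 A
P = VI cos φ = 98.4 × 11.2 × cos(25.8°) = 988 W

988 W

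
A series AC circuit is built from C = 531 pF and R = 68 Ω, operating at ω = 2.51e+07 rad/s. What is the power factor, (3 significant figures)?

X_C = 1/(ωC) = 75.0 Ω
Z = 68.0 − j75.0 Ω
|Z| = √(68.0² + 75.0²) = 101 Ω
∠Z = arctan(-75.0/68.0) = -47.8°
cos φ = cos(-47.8°) = 0.672

0.672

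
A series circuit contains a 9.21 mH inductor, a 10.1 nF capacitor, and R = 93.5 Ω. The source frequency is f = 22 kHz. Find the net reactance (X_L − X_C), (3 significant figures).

557 Ω

ω = 2πf = 138200 rad/s
X_L = ωL = 1270 Ω
X_C = 1/(ωC) = 716 Ω
X = 1270 − 716 = 557 Ω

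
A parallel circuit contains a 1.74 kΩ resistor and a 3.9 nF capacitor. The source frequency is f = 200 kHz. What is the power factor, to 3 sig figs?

ω = 2πf = 1.257e+06 rad/s
X_C = 1/(ωC) = 204 Ω
Parallel: admittances add. Y = 1/R + jωC
Y = (0.000575 + j0.00490) S
|Y| = 0.00493 S → |Z| = 1/|Y| = 203 Ω, ∠Z = −∠Y = -83.3°
cos φ = cos(-83.3°) = 0.116

0.116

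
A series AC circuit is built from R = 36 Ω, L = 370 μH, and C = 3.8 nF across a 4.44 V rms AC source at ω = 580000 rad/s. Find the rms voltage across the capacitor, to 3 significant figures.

8.33 V

X_L = ωL = 215 Ω
X_C = 1/(ωC) = 454 Ω
Net reactance X = X_L − X_C = -239 Ω
Z = 36.0 − j239 Ω
|Z| = √(36.0² + 239²) = 242 Ω
I = V/|Z| = 18.4 mA
V_C = I·|Z_C| = 0.0184 × 454 = 8.33 V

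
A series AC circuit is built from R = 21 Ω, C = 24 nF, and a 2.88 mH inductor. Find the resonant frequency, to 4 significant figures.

ω₀ = 1/√(LC) = 1/√(0.00288 × 2.4e-08) = 120300 rad/s
f₀ = ω₀/(2π) = 19.14 kHz

19.14 kHz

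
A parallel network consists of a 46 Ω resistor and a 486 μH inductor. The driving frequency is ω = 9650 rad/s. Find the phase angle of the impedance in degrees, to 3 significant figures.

84.2°

X_L = ωL = 4.69 Ω
Parallel: admittances add. Y = 1/R + 1/(jωL)
Y = (0.0217 − j0.213) S
|Y| = 0.214 S → |Z| = 1/|Y| = 4.67 Ω, ∠Z = −∠Y = 84.2°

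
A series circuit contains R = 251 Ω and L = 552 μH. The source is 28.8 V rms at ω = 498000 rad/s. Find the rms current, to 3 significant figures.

77.4 mA

X_L = ωL = 275 Ω
Z = 251 + j275 Ω
|Z| = √(251² + 275²) = 372 Ω
I = V/|Z| = 28.8/372 = 77.4 mA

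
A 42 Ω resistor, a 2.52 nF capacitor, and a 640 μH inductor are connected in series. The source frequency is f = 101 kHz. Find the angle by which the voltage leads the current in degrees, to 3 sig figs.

-79.2°

ω = 2πf = 634600 rad/s
X_L = ωL = 406 Ω
X_C = 1/(ωC) = 625 Ω
Net reactance X = X_L − X_C = -219 Ω
Z = 42.0 − j219 Ω
|Z| = √(42.0² + 219²) = 223 Ω
∠Z = arctan(-219/42.0) = -79.2°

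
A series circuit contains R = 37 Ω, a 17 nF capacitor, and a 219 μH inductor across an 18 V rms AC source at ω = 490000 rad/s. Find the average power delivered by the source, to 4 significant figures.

X_L = ωL = 107.3 Ω
X_C = 1/(ωC) = 120.0 Ω
Net reactance X = X_L − X_C = -12.74 Ω
Z = 37.00 − j12.74 Ω
|Z| = √(37.00² + 12.74²) = 39.13 Ω
∠Z = arctan(-12.74/37.00) = -19.00°
I = V/|Z| = 460.0 mA
P = VI cos φ = 18 × 0.4600 × cos(-19.00°) = 7.829 W

7.829 W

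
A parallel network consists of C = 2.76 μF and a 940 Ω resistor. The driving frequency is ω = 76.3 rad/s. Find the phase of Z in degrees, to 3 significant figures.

-11.2°

X_C = 1/(ωC) = 4750 Ω
Parallel: admittances add. Y = 1/R + jωC
Y = (0.00106 + j0.000211) S
|Y| = 0.00108 S → |Z| = 1/|Y| = 922 Ω, ∠Z = −∠Y = -11.2°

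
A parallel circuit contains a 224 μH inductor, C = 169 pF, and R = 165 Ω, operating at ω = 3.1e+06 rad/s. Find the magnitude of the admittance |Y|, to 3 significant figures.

X_L = ωL = 694 Ω
X_C = 1/(ωC) = 1910 Ω
Parallel: admittances add. Y = 1/R + 1/(jωL) + jωC
Y = (0.00606 − j0.000916) S
|Y| = 0.00613 S → |Z| = 1/|Y| = 163 Ω, ∠Z = −∠Y = 8.60°

6.13 mS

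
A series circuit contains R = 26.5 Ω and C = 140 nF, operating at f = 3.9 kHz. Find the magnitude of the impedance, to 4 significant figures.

292.7 Ω

ω = 2πf = 24500 rad/s
X_C = 1/(ωC) = 291.5 Ω
Z = 26.50 − j291.5 Ω
|Z| = √(26.50² + 291.5²) = 292.7 Ω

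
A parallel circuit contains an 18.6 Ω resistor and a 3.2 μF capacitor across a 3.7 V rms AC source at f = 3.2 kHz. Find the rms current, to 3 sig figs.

ω = 2πf = 20110 rad/s
X_C = 1/(ωC) = 15.5 Ω
Parallel: admittances add. Y = 1/R + jωC
Y = (0.0538 + j0.0643) S
|Y| = 0.0838 S → |Z| = 1/|Y| = 11.9 Ω, ∠Z = −∠Y = -50.1°
I = V/|Z| = 3.7/11.9 = 310 mA

310 mA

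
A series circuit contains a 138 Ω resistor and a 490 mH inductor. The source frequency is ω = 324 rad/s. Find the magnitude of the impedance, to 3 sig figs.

210 Ω

X_L = ωL = 159 Ω
Z = 138 + j159 Ω
|Z| = √(138² + 159²) = 210 Ω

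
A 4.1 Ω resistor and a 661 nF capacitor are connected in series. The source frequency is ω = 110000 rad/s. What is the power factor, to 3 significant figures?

X_C = 1/(ωC) = 13.8 Ω
Z = 4.10 − j13.8 Ω
|Z| = √(4.10² + 13.8²) = 14.4 Ω
∠Z = arctan(-13.8/4.10) = -73.4°
cos φ = cos(-73.4°) = 0.286

0.286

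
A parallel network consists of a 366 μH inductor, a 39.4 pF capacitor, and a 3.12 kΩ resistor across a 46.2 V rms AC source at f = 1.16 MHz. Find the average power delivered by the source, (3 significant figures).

ω = 2πf = 7.288e+06 rad/s
X_L = ωL = 2670 Ω
X_C = 1/(ωC) = 3480 Ω
Parallel: admittances add. Y = 1/R + 1/(jωL) + jωC
Y = (0.000321 − j8.77e-05) S
|Y| = 0.000332 S → |Z| = 1/|Y| = 3010 Ω, ∠Z = −∠Y = 15.3°
I = V/|Z| = 15.4 mA
P = VI cos φ = 46.2 × 0.0154 × cos(15.3°) = 684 mW

684 mW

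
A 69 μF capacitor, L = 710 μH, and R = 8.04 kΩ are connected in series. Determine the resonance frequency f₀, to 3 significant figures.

ω₀ = 1/√(LC) = 1/√(0.00071 × 6.9e-05) = 4518 rad/s
f₀ = ω₀/(2π) = 719 Hz

719 Hz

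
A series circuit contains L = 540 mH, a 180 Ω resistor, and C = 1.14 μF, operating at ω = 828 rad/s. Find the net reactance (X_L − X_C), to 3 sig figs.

-612 Ω

X_L = ωL = 447 Ω
X_C = 1/(ωC) = 1060 Ω
X = 447 − 1060 = -612 Ω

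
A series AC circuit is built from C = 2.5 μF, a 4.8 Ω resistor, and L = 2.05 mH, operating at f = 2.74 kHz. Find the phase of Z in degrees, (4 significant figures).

ω = 2πf = 17220 rad/s
X_L = ωL = 35.29 Ω
X_C = 1/(ωC) = 23.23 Ω
Net reactance X = X_L − X_C = 12.06 Ω
Z = 4.800 + j12.06 Ω
|Z| = √(4.800² + 12.06²) = 12.98 Ω
∠Z = arctan(12.06/4.800) = 68.29°

68.29°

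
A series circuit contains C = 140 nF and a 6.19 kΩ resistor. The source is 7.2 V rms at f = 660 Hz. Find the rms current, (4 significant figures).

1.121 mA

ω = 2πf = 4147 rad/s
X_C = 1/(ωC) = 1722 Ω
Z = 6190 − j1722 Ω
|Z| = √(6190² + 1722²) = 6425 Ω
I = V/|Z| = 7.2/6425 = 1.121 mA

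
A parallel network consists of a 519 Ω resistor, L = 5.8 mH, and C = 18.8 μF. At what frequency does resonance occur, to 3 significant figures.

ω₀ = 1/√(LC) = 1/√(0.0058 × 1.88e-05) = 3028 rad/s
f₀ = ω₀/(2π) = 482 Hz

482 Hz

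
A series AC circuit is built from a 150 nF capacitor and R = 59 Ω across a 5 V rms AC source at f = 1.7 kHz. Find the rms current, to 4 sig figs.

ω = 2πf = 10680 rad/s
X_C = 1/(ωC) = 624.1 Ω
Z = 59.00 − j624.1 Ω
|Z| = √(59.00² + 624.1²) = 626.9 Ω
I = V/|Z| = 5/626.9 = 7.976 mA

7.976 mA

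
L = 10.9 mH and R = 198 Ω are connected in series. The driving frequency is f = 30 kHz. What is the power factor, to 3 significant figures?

0.0959

ω = 2πf = 188500 rad/s
X_L = ωL = 2050 Ω
Z = 198 + j2050 Ω
|Z| = √(198² + 2050²) = 2060 Ω
∠Z = arctan(2050/198) = 84.5°
cos φ = cos(84.5°) = 0.0959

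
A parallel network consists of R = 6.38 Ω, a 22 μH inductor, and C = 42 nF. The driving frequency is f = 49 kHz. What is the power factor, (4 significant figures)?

ω = 2πf = 307900 rad/s
X_L = ωL = 6.773 Ω
X_C = 1/(ωC) = 77.33 Ω
Parallel: admittances add. Y = 1/R + 1/(jωL) + jωC
Y = (0.1567 − j0.1347) S
|Y| = 0.2067 S → |Z| = 1/|Y| = 4.839 Ω, ∠Z = −∠Y = 40.68°
cos φ = cos(40.68°) = 0.7584

0.7584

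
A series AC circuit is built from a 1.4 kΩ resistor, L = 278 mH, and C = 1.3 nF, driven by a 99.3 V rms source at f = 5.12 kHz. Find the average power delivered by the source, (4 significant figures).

61.08 mW

ω = 2πf = 32170 rad/s
X_L = ωL = 8943 Ω
X_C = 1/(ωC) = 23910 Ω
Net reactance X = X_L − X_C = -14970 Ω
Z = 1400 − j14970 Ω
|Z| = √(1400² + 14970²) = 15030 Ω
∠Z = arctan(-14970/1400) = -84.66°
I = V/|Z| = 6.605 mA
P = VI cos φ = 99.3 × 0.006605 × cos(-84.66°) = 61.08 mW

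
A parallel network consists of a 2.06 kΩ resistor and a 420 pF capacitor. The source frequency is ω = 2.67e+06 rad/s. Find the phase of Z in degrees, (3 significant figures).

-66.6°

X_C = 1/(ωC) = 892 Ω
Parallel: admittances add. Y = 1/R + jωC
Y = (0.000485 + j0.00112) S
|Y| = 0.00122 S → |Z| = 1/|Y| = 818 Ω, ∠Z = −∠Y = -66.6°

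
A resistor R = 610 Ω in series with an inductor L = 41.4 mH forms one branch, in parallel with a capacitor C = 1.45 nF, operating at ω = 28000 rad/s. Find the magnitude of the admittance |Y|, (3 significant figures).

X_L = ωL = 1160 Ω
X_C = 1/(ωC) = 24600 Ω
Branch 1 (R+jX_L): Z₁ = 610 + j1160 Ω, |Z₁| = 1310 Ω
Branch 2 (−jX_C): Z₂ = −j24600 Ω
Parallel: Z = Z₁Z₂/(Z₁+Z₂), |Z| = 1370 Ω, ∠Z = 60.8°
|Y| = 1/|Z| = 728 μS

728 μS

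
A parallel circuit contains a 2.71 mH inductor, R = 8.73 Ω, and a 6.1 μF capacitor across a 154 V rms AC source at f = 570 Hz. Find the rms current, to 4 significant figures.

21.62 A

ω = 2πf = 3581 rad/s
X_L = ωL = 9.706 Ω
X_C = 1/(ωC) = 45.77 Ω
Parallel: admittances add. Y = 1/R + 1/(jωL) + jωC
Y = (0.1145 − j0.08119) S
|Y| = 0.1404 S → |Z| = 1/|Y| = 7.122 Ω, ∠Z = −∠Y = 35.33°
I = V/|Z| = 154/7.122 = 21.62 A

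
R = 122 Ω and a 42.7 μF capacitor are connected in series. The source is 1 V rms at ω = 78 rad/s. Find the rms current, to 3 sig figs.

3.09 mA

X_C = 1/(ωC) = 300 Ω
Z = 122 − j300 Ω
|Z| = √(122² + 300²) = 324 Ω
I = V/|Z| = 1/324 = 3.09 mA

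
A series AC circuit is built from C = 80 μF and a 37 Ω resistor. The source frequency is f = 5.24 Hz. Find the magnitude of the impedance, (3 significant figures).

381 Ω

ω = 2πf = 32.92 rad/s
X_C = 1/(ωC) = 380 Ω
Z = 37.0 − j380 Ω
|Z| = √(37.0² + 380²) = 381 Ω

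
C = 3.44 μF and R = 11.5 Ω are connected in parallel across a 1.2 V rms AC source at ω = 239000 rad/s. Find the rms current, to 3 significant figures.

X_C = 1/(ωC) = 1.22 Ω
Parallel: admittances add. Y = 1/R + jωC
Y = (0.0870 + j0.822) S
|Y| = 0.827 S → |Z| = 1/|Y| = 1.21 Ω, ∠Z = −∠Y = -84.0°
I = V/|Z| = 1.2/1.21 = 992 mA

992 mA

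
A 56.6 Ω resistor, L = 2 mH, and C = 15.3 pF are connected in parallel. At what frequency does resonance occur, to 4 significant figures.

ω₀ = 1/√(LC) = 1/√(0.002 × 1.53e-11) = 5.717e+06 rad/s
f₀ = ω₀/(2π) = 909.8 kHz

909.8 kHz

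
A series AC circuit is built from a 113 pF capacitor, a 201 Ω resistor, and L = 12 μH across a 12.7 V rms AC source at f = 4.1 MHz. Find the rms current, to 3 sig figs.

ω = 2πf = 2.576e+07 rad/s
X_L = ωL = 309 Ω
X_C = 1/(ωC) = 344 Ω
Net reactance X = X_L − X_C = -34.4 Ω
Z = 201 − j34.4 Ω
|Z| = √(201² + 34.4²) = 204 Ω
I = V/|Z| = 12.7/204 = 62.3 mA

62.3 mA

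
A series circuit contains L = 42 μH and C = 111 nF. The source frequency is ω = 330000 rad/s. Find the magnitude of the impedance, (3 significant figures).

13.4 Ω

X_L = ωL = 13.9 Ω
X_C = 1/(ωC) = 27.3 Ω
Net reactance X = X_L − X_C = -13.4 Ω
Z = − j13.4 Ω
|Z| = √(0² + 13.4²) = 13.4 Ω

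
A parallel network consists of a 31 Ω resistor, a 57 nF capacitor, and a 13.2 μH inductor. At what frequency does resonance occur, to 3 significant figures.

ω₀ = 1/√(LC) = 1/√(1.32e-05 × 5.7e-08) = 1.153e+06 rad/s
f₀ = ω₀/(2π) = 183 kHz

183 kHz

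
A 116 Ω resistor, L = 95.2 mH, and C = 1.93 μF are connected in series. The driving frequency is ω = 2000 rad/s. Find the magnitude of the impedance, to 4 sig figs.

X_L = ωL = 190.4 Ω
X_C = 1/(ωC) = 259.1 Ω
Net reactance X = X_L − X_C = -68.67 Ω
Z = 116.0 − j68.67 Ω
|Z| = √(116.0² + 68.67²) = 134.8 Ω

134.8 Ω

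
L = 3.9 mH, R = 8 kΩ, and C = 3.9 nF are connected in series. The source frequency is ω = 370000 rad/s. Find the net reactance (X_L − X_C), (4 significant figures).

X_L = ωL = 1443 Ω
X_C = 1/(ωC) = 693.0 Ω
X = 1443 − 693.0 = 750.0 Ω

750.0 Ω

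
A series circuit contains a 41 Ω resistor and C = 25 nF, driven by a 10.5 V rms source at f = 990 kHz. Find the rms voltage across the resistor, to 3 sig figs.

ω = 2πf = 6.22e+06 rad/s
X_C = 1/(ωC) = 6.43 Ω
Z = 41.0 − j6.43 Ω
|Z| = √(41.0² + 6.43²) = 41.5 Ω
I = V/|Z| = 253 mA
V_R = I·|Z_R| = 0.253 × 41.0 = 10.4 V

10.4 V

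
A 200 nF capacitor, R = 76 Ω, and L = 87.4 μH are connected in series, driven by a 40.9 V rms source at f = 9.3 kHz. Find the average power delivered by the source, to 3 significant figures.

ω = 2πf = 58430 rad/s
X_L = ωL = 5.11 Ω
X_C = 1/(ωC) = 85.6 Ω
Net reactance X = X_L − X_C = -80.5 Ω
Z = 76.0 − j80.5 Ω
|Z| = √(76.0² + 80.5²) = 111 Ω
∠Z = arctan(-80.5/76.0) = -46.6°
I = V/|Z| = 370 mA
P = VI cos φ = 40.9 × 0.370 × cos(-46.6°) = 10.4 W

10.4 W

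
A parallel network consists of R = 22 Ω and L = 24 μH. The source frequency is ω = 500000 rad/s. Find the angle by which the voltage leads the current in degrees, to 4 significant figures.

61.39°

X_L = ωL = 12.00 Ω
Parallel: admittances add. Y = 1/R + 1/(jωL)
Y = (0.04545 − j0.08333) S
|Y| = 0.09492 S → |Z| = 1/|Y| = 10.53 Ω, ∠Z = −∠Y = 61.39°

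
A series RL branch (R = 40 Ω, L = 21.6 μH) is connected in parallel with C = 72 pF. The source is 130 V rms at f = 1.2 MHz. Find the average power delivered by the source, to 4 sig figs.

ω = 2πf = 7.54e+06 rad/s
X_L = ωL = 162.9 Ω
X_C = 1/(ωC) = 1842 Ω
Branch 1 (R+jX_L): Z₁ = 40.00 + j162.9 Ω, |Z₁| = 167.7 Ω
Branch 2 (−jX_C): Z₂ = −j1842 Ω
Parallel: Z = Z₁Z₂/(Z₁+Z₂), |Z| = 183.9 Ω, ∠Z = 74.84°
I = V/|Z| = 706.9 mA
P = VI cos φ = 130 × 0.7069 × cos(74.84°) = 24.04 W

24.04 W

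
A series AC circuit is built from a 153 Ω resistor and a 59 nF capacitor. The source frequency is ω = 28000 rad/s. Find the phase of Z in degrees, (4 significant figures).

-75.82°

X_C = 1/(ωC) = 605.3 Ω
Z = 153.0 − j605.3 Ω
|Z| = √(153.0² + 605.3²) = 624.4 Ω
∠Z = arctan(-605.3/153.0) = -75.82°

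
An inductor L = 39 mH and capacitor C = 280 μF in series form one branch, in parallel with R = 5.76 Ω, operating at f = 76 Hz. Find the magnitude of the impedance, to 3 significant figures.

5.12 Ω

ω = 2πf = 477.5 rad/s
X_L = ωL = 18.6 Ω
X_C = 1/(ωC) = 7.48 Ω
Branch 1: Z₁ = R = 5.76 Ω
Branch 2 (series LC): Z₂ = j(X_L − X_C) = j11.1 Ω
Parallel: Z = Z₁Z₂/(Z₁+Z₂), |Z| = 5.12 Ω, ∠Z = 27.3°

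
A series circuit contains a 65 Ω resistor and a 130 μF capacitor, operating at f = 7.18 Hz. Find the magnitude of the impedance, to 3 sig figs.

182 Ω

ω = 2πf = 45.11 rad/s
X_C = 1/(ωC) = 171 Ω
Z = 65.0 − j171 Ω
|Z| = √(65.0² + 171²) = 182 Ω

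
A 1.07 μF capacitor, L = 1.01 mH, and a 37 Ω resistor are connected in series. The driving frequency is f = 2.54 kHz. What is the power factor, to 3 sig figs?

0.657

ω = 2πf = 15960 rad/s
X_L = ωL = 16.1 Ω
X_C = 1/(ωC) = 58.6 Ω
Net reactance X = X_L − X_C = -42.4 Ω
Z = 37.0 − j42.4 Ω
|Z| = √(37.0² + 42.4²) = 56.3 Ω
∠Z = arctan(-42.4/37.0) = -48.9°
cos φ = cos(-48.9°) = 0.657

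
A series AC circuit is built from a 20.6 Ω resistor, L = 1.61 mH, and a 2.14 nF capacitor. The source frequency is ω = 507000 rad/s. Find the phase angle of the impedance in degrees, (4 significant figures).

-78.94°

X_L = ωL = 816.3 Ω
X_C = 1/(ωC) = 921.7 Ω
Net reactance X = X_L − X_C = -105.4 Ω
Z = 20.60 − j105.4 Ω
|Z| = √(20.60² + 105.4²) = 107.4 Ω
∠Z = arctan(-105.4/20.60) = -78.94°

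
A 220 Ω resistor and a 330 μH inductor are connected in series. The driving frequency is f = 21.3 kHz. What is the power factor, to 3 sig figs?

0.980

ω = 2πf = 133800 rad/s
X_L = ωL = 44.2 Ω
Z = 220 + j44.2 Ω
|Z| = √(220² + 44.2²) = 224 Ω
∠Z = arctan(44.2/220) = 11.4°
cos φ = cos(11.4°) = 0.980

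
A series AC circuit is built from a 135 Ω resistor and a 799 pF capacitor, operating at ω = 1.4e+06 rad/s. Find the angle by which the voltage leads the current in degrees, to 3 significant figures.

X_C = 1/(ωC) = 894 Ω
Z = 135 − j894 Ω
|Z| = √(135² + 894²) = 904 Ω
∠Z = arctan(-894/135) = -81.4°

-81.4°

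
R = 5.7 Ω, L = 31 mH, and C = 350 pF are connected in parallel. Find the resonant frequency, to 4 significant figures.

ω₀ = 1/√(LC) = 1/√(0.031 × 3.5e-10) = 303600 rad/s
f₀ = ω₀/(2π) = 48.32 kHz

48.32 kHz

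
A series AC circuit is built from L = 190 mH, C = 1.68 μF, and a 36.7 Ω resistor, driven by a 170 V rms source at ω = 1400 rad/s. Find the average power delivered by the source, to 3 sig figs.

X_L = ωL = 266 Ω
X_C = 1/(ωC) = 425 Ω
Net reactance X = X_L − X_C = -159 Ω
Z = 36.7 − j159 Ω
|Z| = √(36.7² + 159²) = 163 Ω
∠Z = arctan(-159/36.7) = -77.0°
I = V/|Z| = 1.04 A
P = VI cos φ = 170 × 1.04 × cos(-77.0°) = 39.8 W

39.8 W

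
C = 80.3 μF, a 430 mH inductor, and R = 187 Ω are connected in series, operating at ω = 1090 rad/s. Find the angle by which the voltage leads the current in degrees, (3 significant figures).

X_L = ωL = 469 Ω
X_C = 1/(ωC) = 11.4 Ω
Net reactance X = X_L − X_C = 457 Ω
Z = 187 + j457 Ω
|Z| = √(187² + 457²) = 494 Ω
∠Z = arctan(457/187) = 67.8°

67.8°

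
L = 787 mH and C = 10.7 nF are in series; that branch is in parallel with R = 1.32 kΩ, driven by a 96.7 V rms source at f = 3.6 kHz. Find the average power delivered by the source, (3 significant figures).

7.08 W

ω = 2πf = 22620 rad/s
X_L = ωL = 17800 Ω
X_C = 1/(ωC) = 4130 Ω
Branch 1: Z₁ = R = 1320 Ω
Branch 2 (series LC): Z₂ = j(X_L − X_C) = j13700 Ω
Parallel: Z = Z₁Z₂/(Z₁+Z₂), |Z| = 1310 Ω, ∠Z = 5.52°
I = V/|Z| = 73.6 mA
P = VI cos φ = 96.7 × 0.0736 × cos(5.52°) = 7.08 W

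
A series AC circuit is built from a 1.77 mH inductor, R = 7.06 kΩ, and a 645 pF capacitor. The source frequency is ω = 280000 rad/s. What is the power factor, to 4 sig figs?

X_L = ωL = 495.6 Ω
X_C = 1/(ωC) = 5537 Ω
Net reactance X = X_L − X_C = -5041 Ω
Z = 7060 − j5041 Ω
|Z| = √(7060² + 5041²) = 8675 Ω
∠Z = arctan(-5041/7060) = -35.53°
cos φ = cos(-35.53°) = 0.8138

0.8138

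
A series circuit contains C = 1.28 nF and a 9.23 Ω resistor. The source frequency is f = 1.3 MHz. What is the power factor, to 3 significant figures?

ω = 2πf = 8.168e+06 rad/s
X_C = 1/(ωC) = 95.6 Ω
Z = 9.23 − j95.6 Ω
|Z| = √(9.23² + 95.6²) = 96.1 Ω
∠Z = arctan(-95.6/9.23) = -84.5°
cos φ = cos(-84.5°) = 0.0961

0.0961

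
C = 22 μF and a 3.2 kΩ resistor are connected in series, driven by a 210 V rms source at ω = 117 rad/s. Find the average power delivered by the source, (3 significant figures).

X_C = 1/(ωC) = 389 Ω
Z = 3200 − j389 Ω
|Z| = √(3200² + 389²) = 3220 Ω
∠Z = arctan(-389/3200) = -6.92°
I = V/|Z| = 65.1 mA
P = VI cos φ = 210 × 0.0651 × cos(-6.92°) = 13.6 W

13.6 W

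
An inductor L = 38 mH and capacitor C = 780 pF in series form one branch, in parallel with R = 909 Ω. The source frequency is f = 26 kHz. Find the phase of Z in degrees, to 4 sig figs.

-29.00°

ω = 2πf = 163400 rad/s
X_L = ωL = 6208 Ω
X_C = 1/(ωC) = 7848 Ω
Branch 1: Z₁ = R = 909.0 Ω
Branch 2 (series LC): Z₂ = j(X_L − X_C) = −j1640 Ω
Parallel: Z = Z₁Z₂/(Z₁+Z₂), |Z| = 795.1 Ω, ∠Z = -29.00°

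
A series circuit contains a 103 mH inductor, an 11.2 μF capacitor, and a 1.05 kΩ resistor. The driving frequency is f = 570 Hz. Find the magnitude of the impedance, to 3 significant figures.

1100 Ω

ω = 2πf = 3581 rad/s
X_L = ωL = 369 Ω
X_C = 1/(ωC) = 24.9 Ω
Net reactance X = X_L − X_C = 344 Ω
Z = 1050 + j344 Ω
|Z| = √(1050² + 344²) = 1100 Ω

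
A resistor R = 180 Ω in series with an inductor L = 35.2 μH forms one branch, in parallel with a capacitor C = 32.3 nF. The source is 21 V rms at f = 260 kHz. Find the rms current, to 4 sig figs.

1.079 A

ω = 2πf = 1.634e+06 rad/s
X_L = ωL = 57.50 Ω
X_C = 1/(ωC) = 18.95 Ω
Branch 1 (R+jX_L): Z₁ = 180.0 + j57.50 Ω, |Z₁| = 189.0 Ω
Branch 2 (−jX_C): Z₂ = −j18.95 Ω
Parallel: Z = Z₁Z₂/(Z₁+Z₂), |Z| = 19.45 Ω, ∠Z = -84.37°
I = V/|Z| = 21/19.45 = 1.079 A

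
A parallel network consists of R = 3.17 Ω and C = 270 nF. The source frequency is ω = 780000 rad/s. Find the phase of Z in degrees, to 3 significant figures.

-33.7°

X_C = 1/(ωC) = 4.75 Ω
Parallel: admittances add. Y = 1/R + jωC
Y = (0.315 + j0.211) S
|Y| = 0.379 S → |Z| = 1/|Y| = 2.64 Ω, ∠Z = −∠Y = -33.7°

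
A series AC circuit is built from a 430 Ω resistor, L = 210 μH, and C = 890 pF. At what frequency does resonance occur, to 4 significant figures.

368.1 kHz

ω₀ = 1/√(LC) = 1/√(0.00021 × 8.9e-10) = 2.313e+06 rad/s
f₀ = ω₀/(2π) = 368.1 kHz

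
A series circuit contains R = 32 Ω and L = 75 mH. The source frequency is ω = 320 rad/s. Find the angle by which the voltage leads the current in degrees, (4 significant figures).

36.87°

X_L = ωL = 24.00 Ω
Z = 32.00 + j24.00 Ω
|Z| = √(32.00² + 24.00²) = 40.00 Ω
∠Z = arctan(24.00/32.00) = 36.87°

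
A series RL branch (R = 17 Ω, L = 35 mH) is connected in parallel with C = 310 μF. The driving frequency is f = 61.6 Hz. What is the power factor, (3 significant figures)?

ω = 2πf = 387.0 rad/s
X_L = ωL = 13.5 Ω
X_C = 1/(ωC) = 8.33 Ω
Branch 1 (R+jX_L): Z₁ = 17.0 + j13.5 Ω, |Z₁| = 21.7 Ω
Branch 2 (−jX_C): Z₂ = −j8.33 Ω
Parallel: Z = Z₁Z₂/(Z₁+Z₂), |Z| = 10.2 Ω, ∠Z = -68.5°
cos φ = cos(-68.5°) = 0.367

0.367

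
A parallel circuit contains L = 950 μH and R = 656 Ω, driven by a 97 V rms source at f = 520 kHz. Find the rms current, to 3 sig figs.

ω = 2πf = 3.267e+06 rad/s
X_L = ωL = 3100 Ω
Parallel: admittances add. Y = 1/R + 1/(jωL)
Y = (0.00152 − j0.000322) S
|Y| = 0.00156 S → |Z| = 1/|Y| = 642 Ω, ∠Z = −∠Y = 11.9°
I = V/|Z| = 97/642 = 151 mA

151 mA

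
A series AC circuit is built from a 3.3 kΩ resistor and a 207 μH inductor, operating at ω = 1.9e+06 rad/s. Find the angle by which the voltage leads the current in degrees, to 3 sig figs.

X_L = ωL = 393 Ω
Z = 3300 + j393 Ω
|Z| = √(3300² + 393²) = 3320 Ω
∠Z = arctan(393/3300) = 6.80°

6.80°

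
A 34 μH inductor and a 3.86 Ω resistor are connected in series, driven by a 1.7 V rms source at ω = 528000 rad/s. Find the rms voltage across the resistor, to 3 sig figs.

X_L = ωL = 18.0 Ω
Z = 3.86 + j18.0 Ω
|Z| = √(3.86² + 18.0²) = 18.4 Ω
I = V/|Z| = 92.6 mA
V_R = I·|Z_R| = 0.0926 × 3.86 = 0.357 V

0.357 V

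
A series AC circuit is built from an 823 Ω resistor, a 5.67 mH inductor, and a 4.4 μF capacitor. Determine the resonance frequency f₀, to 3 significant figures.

ω₀ = 1/√(LC) = 1/√(0.00567 × 4.4e-06) = 6331 rad/s
f₀ = ω₀/(2π) = 1.01 kHz

1.01 kHz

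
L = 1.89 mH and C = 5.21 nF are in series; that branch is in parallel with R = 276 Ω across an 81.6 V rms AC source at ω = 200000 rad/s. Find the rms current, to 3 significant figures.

X_L = ωL = 378 Ω
X_C = 1/(ωC) = 960 Ω
Branch 1: Z₁ = R = 276 Ω
Branch 2 (series LC): Z₂ = j(X_L − X_C) = −j582 Ω
Parallel: Z = Z₁Z₂/(Z₁+Z₂), |Z| = 249 Ω, ∠Z = -25.4°
I = V/|Z| = 81.6/249 = 327 mA

327 mA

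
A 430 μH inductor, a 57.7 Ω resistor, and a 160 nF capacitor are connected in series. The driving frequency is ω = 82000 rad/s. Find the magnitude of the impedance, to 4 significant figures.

X_L = ωL = 35.26 Ω
X_C = 1/(ωC) = 76.22 Ω
Net reactance X = X_L − X_C = -40.96 Ω
Z = 57.70 − j40.96 Ω
|Z| = √(57.70² + 40.96²) = 70.76 Ω

70.76 Ω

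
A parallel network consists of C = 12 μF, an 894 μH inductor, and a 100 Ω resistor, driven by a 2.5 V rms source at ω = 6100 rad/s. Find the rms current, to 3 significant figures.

X_L = ωL = 5.45 Ω
X_C = 1/(ωC) = 13.7 Ω
Parallel: admittances add. Y = 1/R + 1/(jωL) + jωC
Y = (0.0100 − j0.110) S
|Y| = 0.111 S → |Z| = 1/|Y| = 9.04 Ω, ∠Z = −∠Y = 84.8°
I = V/|Z| = 2.5/9.04 = 277 mA

277 mA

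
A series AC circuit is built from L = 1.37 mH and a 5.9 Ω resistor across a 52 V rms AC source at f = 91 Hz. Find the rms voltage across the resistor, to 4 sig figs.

ω = 2πf = 571.8 rad/s
X_L = ωL = 0.7833 Ω
Z = 5.900 + j0.7833 Ω
|Z| = √(5.900² + 0.7833²) = 5.952 Ω
I = V/|Z| = 8.737 A
V_R = I·|Z_R| = 8.737 × 5.900 = 51.55 V

51.55 V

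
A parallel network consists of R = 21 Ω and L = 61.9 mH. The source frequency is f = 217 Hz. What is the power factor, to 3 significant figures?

0.970

ω = 2πf = 1363 rad/s
X_L = ωL = 84.4 Ω
Parallel: admittances add. Y = 1/R + 1/(jωL)
Y = (0.0476 − j0.0118) S
|Y| = 0.0491 S → |Z| = 1/|Y| = 20.4 Ω, ∠Z = −∠Y = 14.0°
cos φ = cos(14.0°) = 0.970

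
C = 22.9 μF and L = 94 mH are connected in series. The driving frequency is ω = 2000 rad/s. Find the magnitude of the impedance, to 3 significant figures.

166 Ω

X_L = ωL = 188 Ω
X_C = 1/(ωC) = 21.8 Ω
Net reactance X = X_L − X_C = 166 Ω
Z = j166 Ω
|Z| = √(0² + 166²) = 166 Ω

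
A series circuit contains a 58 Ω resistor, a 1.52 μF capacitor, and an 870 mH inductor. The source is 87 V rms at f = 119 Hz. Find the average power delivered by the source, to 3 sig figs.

7.84 W

ω = 2πf = 747.7 rad/s
X_L = ωL = 650 Ω
X_C = 1/(ωC) = 880 Ω
Net reactance X = X_L − X_C = -229 Ω
Z = 58.0 − j229 Ω
|Z| = √(58.0² + 229²) = 237 Ω
∠Z = arctan(-229/58.0) = -75.8°
I = V/|Z| = 368 mA
P = VI cos φ = 87 × 0.368 × cos(-75.8°) = 7.84 W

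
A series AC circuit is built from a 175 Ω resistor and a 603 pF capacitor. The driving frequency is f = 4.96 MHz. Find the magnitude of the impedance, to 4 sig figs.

ω = 2πf = 3.116e+07 rad/s
X_C = 1/(ωC) = 53.21 Ω
Z = 175.0 − j53.21 Ω
|Z| = √(175.0² + 53.21²) = 182.9 Ω

182.9 Ω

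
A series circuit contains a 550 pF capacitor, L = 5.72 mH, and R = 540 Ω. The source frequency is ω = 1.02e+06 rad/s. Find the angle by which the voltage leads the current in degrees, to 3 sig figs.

X_L = ωL = 5830 Ω
X_C = 1/(ωC) = 1780 Ω
Net reactance X = X_L − X_C = 4050 Ω
Z = 540 + j4050 Ω
|Z| = √(540² + 4050²) = 4090 Ω
∠Z = arctan(4050/540) = 82.4°

82.4°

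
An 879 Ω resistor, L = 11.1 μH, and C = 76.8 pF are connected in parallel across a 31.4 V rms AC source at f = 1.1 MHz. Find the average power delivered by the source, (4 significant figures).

1.122 W

ω = 2πf = 6.912e+06 rad/s
X_L = ωL = 76.72 Ω
X_C = 1/(ωC) = 1884 Ω
Parallel: admittances add. Y = 1/R + 1/(jωL) + jωC
Y = (0.001138 − j0.01250) S
|Y| = 0.01256 S → |Z| = 1/|Y| = 79.65 Ω, ∠Z = −∠Y = 84.80°
I = V/|Z| = 394.2 mA
P = VI cos φ = 31.4 × 0.3942 × cos(84.80°) = 1.122 W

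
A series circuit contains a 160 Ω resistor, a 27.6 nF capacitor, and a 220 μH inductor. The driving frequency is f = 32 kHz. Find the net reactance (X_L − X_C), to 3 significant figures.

-136 Ω

ω = 2πf = 201100 rad/s
X_L = ωL = 44.2 Ω
X_C = 1/(ωC) = 180 Ω
X = 44.2 − 180 = -136 Ω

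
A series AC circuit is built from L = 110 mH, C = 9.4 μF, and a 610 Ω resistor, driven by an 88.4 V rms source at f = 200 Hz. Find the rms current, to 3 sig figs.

144 mA

ω = 2πf = 1257 rad/s
X_L = ωL = 138 Ω
X_C = 1/(ωC) = 84.7 Ω
Net reactance X = X_L − X_C = 53.6 Ω
Z = 610 + j53.6 Ω
|Z| = √(610² + 53.6²) = 612 Ω
I = V/|Z| = 88.4/612 = 144 mA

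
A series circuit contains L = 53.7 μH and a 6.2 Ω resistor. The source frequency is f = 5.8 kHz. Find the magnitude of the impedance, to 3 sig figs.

6.50 Ω

ω = 2πf = 36440 rad/s
X_L = ωL = 1.96 Ω
Z = 6.20 + j1.96 Ω
|Z| = √(6.20² + 1.96²) = 6.50 Ω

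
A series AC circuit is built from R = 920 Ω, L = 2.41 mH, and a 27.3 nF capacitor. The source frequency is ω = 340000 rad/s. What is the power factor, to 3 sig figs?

0.791

X_L = ωL = 819 Ω
X_C = 1/(ωC) = 108 Ω
Net reactance X = X_L − X_C = 712 Ω
Z = 920 + j712 Ω
|Z| = √(920² + 712²) = 1160 Ω
∠Z = arctan(712/920) = 37.7°
cos φ = cos(37.7°) = 0.791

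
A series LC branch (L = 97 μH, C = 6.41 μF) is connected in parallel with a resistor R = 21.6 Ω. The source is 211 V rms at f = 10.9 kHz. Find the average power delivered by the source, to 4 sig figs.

2.061 kW

ω = 2πf = 68490 rad/s
X_L = ωL = 6.643 Ω
X_C = 1/(ωC) = 2.278 Ω
Branch 1: Z₁ = R = 21.60 Ω
Branch 2 (series LC): Z₂ = j(X_L − X_C) = j4.365 Ω
Parallel: Z = Z₁Z₂/(Z₁+Z₂), |Z| = 4.279 Ω, ∠Z = 78.57°
I = V/|Z| = 49.31 A
P = VI cos φ = 211 × 49.31 × cos(78.57°) = 2.061 kW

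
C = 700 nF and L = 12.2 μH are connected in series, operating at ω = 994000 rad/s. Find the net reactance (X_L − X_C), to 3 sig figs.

10.7 Ω

X_L = ωL = 12.1 Ω
X_C = 1/(ωC) = 1.44 Ω
X = 12.1 − 1.44 = 10.7 Ω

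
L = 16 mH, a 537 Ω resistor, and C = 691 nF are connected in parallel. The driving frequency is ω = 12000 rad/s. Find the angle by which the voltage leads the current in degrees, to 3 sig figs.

X_L = ωL = 192 Ω
X_C = 1/(ωC) = 121 Ω
Parallel: admittances add. Y = 1/R + 1/(jωL) + jωC
Y = (0.00186 + j0.00308) S
|Y| = 0.00360 S → |Z| = 1/|Y| = 278 Ω, ∠Z = −∠Y = -58.9°

-58.9°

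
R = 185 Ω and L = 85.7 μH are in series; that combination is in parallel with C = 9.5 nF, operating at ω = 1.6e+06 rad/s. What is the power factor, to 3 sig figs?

0.267

X_L = ωL = 137 Ω
X_C = 1/(ωC) = 65.8 Ω
Branch 1 (R+jX_L): Z₁ = 185 + j137 Ω, |Z₁| = 230 Ω
Branch 2 (−jX_C): Z₂ = −j65.8 Ω
Parallel: Z = Z₁Z₂/(Z₁+Z₂), |Z| = 76.4 Ω, ∠Z = -74.5°
cos φ = cos(-74.5°) = 0.267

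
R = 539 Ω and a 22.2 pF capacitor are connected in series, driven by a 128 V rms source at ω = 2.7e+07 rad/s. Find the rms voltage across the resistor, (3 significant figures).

X_C = 1/(ωC) = 1670 Ω
Z = 539 − j1670 Ω
|Z| = √(539² + 1670²) = 1750 Ω
I = V/|Z| = 73.0 mA
V_R = I·|Z_R| = 0.0730 × 539 = 39.4 V

39.4 V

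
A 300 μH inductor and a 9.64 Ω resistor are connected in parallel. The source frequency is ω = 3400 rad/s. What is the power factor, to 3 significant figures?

X_L = ωL = 1.02 Ω
Parallel: admittances add. Y = 1/R + 1/(jωL)
Y = (0.104 − j0.980) S
|Y| = 0.986 S → |Z| = 1/|Y| = 1.01 Ω, ∠Z = −∠Y = 84.0°
cos φ = cos(84.0°) = 0.105

0.105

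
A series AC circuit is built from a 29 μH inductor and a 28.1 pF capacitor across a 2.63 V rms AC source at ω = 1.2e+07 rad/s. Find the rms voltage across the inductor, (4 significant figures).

X_L = ωL = 348.0 Ω
X_C = 1/(ωC) = 2966 Ω
Net reactance X = X_L − X_C = -2618 Ω
Z = − j2618 Ω
|Z| = √(0² + 2618²) = 2618 Ω
I = V/|Z| = 1.005 mA
V_L = I·|Z_L| = 0.001005 × 348.0 = 0.3496 V

0.3496 V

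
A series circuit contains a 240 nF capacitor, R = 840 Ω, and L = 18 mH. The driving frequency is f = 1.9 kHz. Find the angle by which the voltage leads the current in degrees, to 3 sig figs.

-9.07°

ω = 2πf = 11940 rad/s
X_L = ωL = 215 Ω
X_C = 1/(ωC) = 349 Ω
Net reactance X = X_L − X_C = -134 Ω
Z = 840 − j134 Ω
|Z| = √(840² + 134²) = 851 Ω
∠Z = arctan(-134/840) = -9.07°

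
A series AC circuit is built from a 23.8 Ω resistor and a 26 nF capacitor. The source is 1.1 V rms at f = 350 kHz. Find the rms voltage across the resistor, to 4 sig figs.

0.8864 V

ω = 2πf = 2.199e+06 rad/s
X_C = 1/(ωC) = 17.49 Ω
Z = 23.80 − j17.49 Ω
|Z| = √(23.80² + 17.49²) = 29.54 Ω
I = V/|Z| = 37.24 mA
V_R = I·|Z_R| = 0.03724 × 23.80 = 0.8864 V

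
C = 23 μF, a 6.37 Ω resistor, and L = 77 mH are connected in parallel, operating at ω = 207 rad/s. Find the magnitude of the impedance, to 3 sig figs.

5.98 Ω

X_L = ωL = 15.9 Ω
X_C = 1/(ωC) = 210 Ω
Parallel: admittances add. Y = 1/R + 1/(jωL) + jωC
Y = (0.157 − j0.0580) S
|Y| = 0.167 S → |Z| = 1/|Y| = 5.98 Ω, ∠Z = −∠Y = 20.3°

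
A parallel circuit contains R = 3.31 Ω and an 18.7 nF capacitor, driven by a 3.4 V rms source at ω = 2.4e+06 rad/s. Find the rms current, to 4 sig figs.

1.038 A

X_C = 1/(ωC) = 22.28 Ω
Parallel: admittances add. Y = 1/R + jωC
Y = (0.3021 + j0.04488) S
|Y| = 0.3054 S → |Z| = 1/|Y| = 3.274 Ω, ∠Z = −∠Y = -8.450°
I = V/|Z| = 3.4/3.274 = 1.038 A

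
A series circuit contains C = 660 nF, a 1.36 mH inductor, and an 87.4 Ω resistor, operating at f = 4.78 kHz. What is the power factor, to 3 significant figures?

0.994

ω = 2πf = 30030 rad/s
X_L = ωL = 40.8 Ω
X_C = 1/(ωC) = 50.4 Ω
Net reactance X = X_L − X_C = -9.60 Ω
Z = 87.4 − j9.60 Ω
|Z| = √(87.4² + 9.60²) = 87.9 Ω
∠Z = arctan(-9.60/87.4) = -6.27°
cos φ = cos(-6.27°) = 0.994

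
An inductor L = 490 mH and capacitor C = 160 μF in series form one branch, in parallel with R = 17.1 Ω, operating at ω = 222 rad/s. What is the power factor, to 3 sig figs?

X_L = ωL = 109 Ω
X_C = 1/(ωC) = 28.2 Ω
Branch 1: Z₁ = R = 17.1 Ω
Branch 2 (series LC): Z₂ = j(X_L − X_C) = j80.6 Ω
Parallel: Z = Z₁Z₂/(Z₁+Z₂), |Z| = 16.7 Ω, ∠Z = 12.0°
cos φ = cos(12.0°) = 0.978

0.978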